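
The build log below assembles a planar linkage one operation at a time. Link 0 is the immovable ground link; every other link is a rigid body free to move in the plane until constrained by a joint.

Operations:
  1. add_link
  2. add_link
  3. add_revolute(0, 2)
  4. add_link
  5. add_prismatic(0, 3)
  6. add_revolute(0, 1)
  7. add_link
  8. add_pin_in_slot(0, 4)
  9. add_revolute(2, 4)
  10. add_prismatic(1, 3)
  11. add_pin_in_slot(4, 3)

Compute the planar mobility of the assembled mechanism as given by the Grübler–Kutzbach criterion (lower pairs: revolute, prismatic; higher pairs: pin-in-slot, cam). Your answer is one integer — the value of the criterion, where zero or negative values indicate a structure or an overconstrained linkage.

M = 0

link 0 = ground. State L|J1|J2 = 1|0|0
+link1  2|0|0
+link2  3|0|0
R(0,2) f=1→J1  3|1|0
+link3  4|1|0
P(0,3) f=1→J1  4|2|0
R(0,1) f=1→J1  4|3|0
+link4  5|3|0
PS(0,4) f=2→J2  5|3|1
R(2,4) f=1→J1  5|4|1
P(1,3) f=1→J1  5|5|1
PS(4,3) f=2→J2  5|5|2
M = 3(5−1)−2·5−2 = 12−10−2 = 0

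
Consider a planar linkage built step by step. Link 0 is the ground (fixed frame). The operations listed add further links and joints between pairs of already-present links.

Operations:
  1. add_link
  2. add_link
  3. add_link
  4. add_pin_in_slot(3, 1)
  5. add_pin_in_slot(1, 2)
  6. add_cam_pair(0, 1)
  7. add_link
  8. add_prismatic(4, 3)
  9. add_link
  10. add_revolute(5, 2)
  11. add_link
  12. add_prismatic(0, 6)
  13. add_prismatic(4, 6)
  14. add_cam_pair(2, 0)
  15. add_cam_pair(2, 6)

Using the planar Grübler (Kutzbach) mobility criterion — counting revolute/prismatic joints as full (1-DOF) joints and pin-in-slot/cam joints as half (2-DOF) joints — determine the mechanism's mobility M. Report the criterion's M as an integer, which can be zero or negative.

M = 5

link 0 = ground. State L|J1|J2 = 1|0|0
+link1  2|0|0
+link2  3|0|0
+link3  4|0|0
PS(3,1) f=2→J2  4|0|1
PS(1,2) f=2→J2  4|0|2
C(0,1) f=2→J2  4|0|3
+link4  5|0|3
P(4,3) f=1→J1  5|1|3
+link5  6|1|3
R(5,2) f=1→J1  6|2|3
+link6  7|2|3
P(0,6) f=1→J1  7|3|3
P(4,6) f=1→J1  7|4|3
C(2,0) f=2→J2  7|4|4
C(2,6) f=2→J2  7|4|5
M = 3(7−1)−2·4−5 = 18−8−5 = 5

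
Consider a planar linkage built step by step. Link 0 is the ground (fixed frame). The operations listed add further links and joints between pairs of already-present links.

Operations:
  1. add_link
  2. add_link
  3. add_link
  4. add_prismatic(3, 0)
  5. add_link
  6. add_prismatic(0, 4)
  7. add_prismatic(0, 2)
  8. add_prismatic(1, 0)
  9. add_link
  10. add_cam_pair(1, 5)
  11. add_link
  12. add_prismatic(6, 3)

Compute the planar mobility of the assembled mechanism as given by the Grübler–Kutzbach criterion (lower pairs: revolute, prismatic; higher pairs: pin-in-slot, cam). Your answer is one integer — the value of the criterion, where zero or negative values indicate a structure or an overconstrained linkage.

ground; <1,0,0>
#1 <2,0,0>
#2 <3,0,0>
#3 <4,0,0>
P:3↔0 J1 <4,1,0>
#4 <5,1,0>
P:0↔4 J1 <5,2,0>
P:0↔2 J1 <5,3,0>
P:1↔0 J1 <5,4,0>
#5 <6,4,0>
C:1↔5 J2 <6,4,1>
#6 <7,4,1>
P:6↔3 J1 <7,5,1>
3×6 − 2×5 − 1×1 = 7

M = 7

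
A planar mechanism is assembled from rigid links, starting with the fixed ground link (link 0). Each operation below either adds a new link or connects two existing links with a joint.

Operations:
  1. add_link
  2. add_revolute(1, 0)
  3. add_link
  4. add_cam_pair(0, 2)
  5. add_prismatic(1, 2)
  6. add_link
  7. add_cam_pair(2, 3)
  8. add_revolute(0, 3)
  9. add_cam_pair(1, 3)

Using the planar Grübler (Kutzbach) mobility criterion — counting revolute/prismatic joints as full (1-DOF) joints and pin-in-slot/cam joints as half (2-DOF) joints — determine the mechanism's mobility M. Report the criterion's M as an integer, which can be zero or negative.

(L,J1,J2)=(1,0,0); link0 fixed
link1: (2,0,0)
R 1-0 [J1]: (2,1,0)
link2: (3,1,0)
C 0-2 [J2]: (3,1,1)
P 1-2 [J1]: (3,2,1)
link3: (4,2,1)
C 2-3 [J2]: (4,2,2)
R 0-3 [J1]: (4,3,2)
C 1-3 [J2]: (4,3,3)
Grübler: 3·3 − 2·3 − 3 = 0

M = 0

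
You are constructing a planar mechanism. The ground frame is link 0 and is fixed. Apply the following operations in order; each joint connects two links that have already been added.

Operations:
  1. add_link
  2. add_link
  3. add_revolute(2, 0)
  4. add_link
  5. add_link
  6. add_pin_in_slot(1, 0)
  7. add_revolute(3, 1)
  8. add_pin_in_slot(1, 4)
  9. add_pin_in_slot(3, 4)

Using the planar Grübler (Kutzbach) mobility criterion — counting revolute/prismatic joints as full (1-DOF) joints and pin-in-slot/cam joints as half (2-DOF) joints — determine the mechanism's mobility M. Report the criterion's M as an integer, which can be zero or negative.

M = 5

(L,J1,J2)=(1,0,0); link0 fixed
link1: (2,0,0)
link2: (3,0,0)
R 2-0 [J1]: (3,1,0)
link3: (4,1,0)
link4: (5,1,0)
PS 1-0 [J2]: (5,1,1)
R 3-1 [J1]: (5,2,1)
PS 1-4 [J2]: (5,2,2)
PS 3-4 [J2]: (5,2,3)
Grübler: 3·4 − 2·2 − 3 = 5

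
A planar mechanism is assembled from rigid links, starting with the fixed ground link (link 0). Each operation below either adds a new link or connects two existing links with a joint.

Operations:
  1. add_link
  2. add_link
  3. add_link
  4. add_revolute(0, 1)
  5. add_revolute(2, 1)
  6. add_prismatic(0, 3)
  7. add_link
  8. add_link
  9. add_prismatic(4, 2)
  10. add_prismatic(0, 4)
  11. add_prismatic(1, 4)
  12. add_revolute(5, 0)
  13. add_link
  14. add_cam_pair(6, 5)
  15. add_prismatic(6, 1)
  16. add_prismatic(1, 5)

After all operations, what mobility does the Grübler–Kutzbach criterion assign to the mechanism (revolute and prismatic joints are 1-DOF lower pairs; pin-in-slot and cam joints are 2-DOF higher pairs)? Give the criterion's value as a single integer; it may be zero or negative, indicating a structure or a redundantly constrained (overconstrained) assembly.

M = -1

link 0 = ground. State L|J1|J2 = 1|0|0
+link1  2|0|0
+link2  3|0|0
+link3  4|0|0
R(0,1) f=1→J1  4|1|0
R(2,1) f=1→J1  4|2|0
P(0,3) f=1→J1  4|3|0
+link4  5|3|0
+link5  6|3|0
P(4,2) f=1→J1  6|4|0
P(0,4) f=1→J1  6|5|0
P(1,4) f=1→J1  6|6|0
R(5,0) f=1→J1  6|7|0
+link6  7|7|0
C(6,5) f=2→J2  7|7|1
P(6,1) f=1→J1  7|8|1
P(1,5) f=1→J1  7|9|1
M = 3(7−1)−2·9−1 = 18−18−1 = -1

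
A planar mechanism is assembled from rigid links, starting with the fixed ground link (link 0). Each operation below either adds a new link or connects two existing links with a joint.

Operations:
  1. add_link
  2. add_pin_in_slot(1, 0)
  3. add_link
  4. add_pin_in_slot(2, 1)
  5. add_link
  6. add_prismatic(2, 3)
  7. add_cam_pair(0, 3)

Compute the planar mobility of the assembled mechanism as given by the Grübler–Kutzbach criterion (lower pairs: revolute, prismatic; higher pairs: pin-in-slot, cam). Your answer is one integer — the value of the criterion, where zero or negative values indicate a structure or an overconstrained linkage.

(L,J1,J2)=(1,0,0); link0 fixed
link1: (2,0,0)
PS 1-0 [J2]: (2,0,1)
link2: (3,0,1)
PS 2-1 [J2]: (3,0,2)
link3: (4,0,2)
P 2-3 [J1]: (4,1,2)
C 0-3 [J2]: (4,1,3)
Grübler: 3·3 − 2·1 − 3 = 4

M = 4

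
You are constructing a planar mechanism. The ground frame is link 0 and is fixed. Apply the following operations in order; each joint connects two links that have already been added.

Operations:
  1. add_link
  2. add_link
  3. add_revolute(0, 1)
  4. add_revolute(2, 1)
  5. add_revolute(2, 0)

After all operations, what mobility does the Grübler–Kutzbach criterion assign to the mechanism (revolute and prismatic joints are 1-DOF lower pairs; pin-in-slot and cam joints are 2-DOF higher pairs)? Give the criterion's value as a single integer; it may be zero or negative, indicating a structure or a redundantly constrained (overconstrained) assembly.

link 0 = ground. State L|J1|J2 = 1|0|0
+link1  2|0|0
+link2  3|0|0
R(0,1) f=1→J1  3|1|0
R(2,1) f=1→J1  3|2|0
R(2,0) f=1→J1  3|3|0
M = 3(3−1)−2·3−0 = 6−6−0 = 0

M = 0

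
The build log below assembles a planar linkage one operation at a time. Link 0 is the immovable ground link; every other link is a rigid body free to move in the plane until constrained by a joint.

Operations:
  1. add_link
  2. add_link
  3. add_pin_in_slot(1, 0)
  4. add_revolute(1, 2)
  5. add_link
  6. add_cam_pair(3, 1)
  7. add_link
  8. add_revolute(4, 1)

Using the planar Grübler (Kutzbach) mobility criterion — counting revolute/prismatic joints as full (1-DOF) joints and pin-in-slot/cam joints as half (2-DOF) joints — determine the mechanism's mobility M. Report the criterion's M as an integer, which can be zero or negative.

ground; <1,0,0>
#1 <2,0,0>
#2 <3,0,0>
PS:1↔0 J2 <3,0,1>
R:1↔2 J1 <3,1,1>
#3 <4,1,1>
C:3↔1 J2 <4,1,2>
#4 <5,1,2>
R:4↔1 J1 <5,2,2>
3×4 − 2×2 − 1×2 = 6

M = 6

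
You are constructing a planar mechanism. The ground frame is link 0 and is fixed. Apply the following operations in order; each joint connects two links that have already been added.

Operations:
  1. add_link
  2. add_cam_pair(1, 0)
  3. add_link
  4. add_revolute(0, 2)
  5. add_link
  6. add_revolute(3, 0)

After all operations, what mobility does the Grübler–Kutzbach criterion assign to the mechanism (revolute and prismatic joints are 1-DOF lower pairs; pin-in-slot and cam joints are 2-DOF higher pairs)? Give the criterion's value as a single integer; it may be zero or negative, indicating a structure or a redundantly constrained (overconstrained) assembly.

(L,J1,J2)=(1,0,0); link0 fixed
link1: (2,0,0)
C 1-0 [J2]: (2,0,1)
link2: (3,0,1)
R 0-2 [J1]: (3,1,1)
link3: (4,1,1)
R 3-0 [J1]: (4,2,1)
Grübler: 3·3 − 2·2 − 1 = 4

M = 4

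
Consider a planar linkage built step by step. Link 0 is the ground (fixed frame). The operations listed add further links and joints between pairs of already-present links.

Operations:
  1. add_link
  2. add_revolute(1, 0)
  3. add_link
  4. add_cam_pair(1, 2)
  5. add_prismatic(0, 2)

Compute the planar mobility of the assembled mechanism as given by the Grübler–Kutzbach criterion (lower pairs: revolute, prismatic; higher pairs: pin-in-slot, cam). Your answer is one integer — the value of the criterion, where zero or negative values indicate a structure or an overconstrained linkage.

(L,J1,J2)=(1,0,0); link0 fixed
link1: (2,0,0)
R 1-0 [J1]: (2,1,0)
link2: (3,1,0)
C 1-2 [J2]: (3,1,1)
P 0-2 [J1]: (3,2,1)
Grübler: 3·2 − 2·2 − 1 = 1

M = 1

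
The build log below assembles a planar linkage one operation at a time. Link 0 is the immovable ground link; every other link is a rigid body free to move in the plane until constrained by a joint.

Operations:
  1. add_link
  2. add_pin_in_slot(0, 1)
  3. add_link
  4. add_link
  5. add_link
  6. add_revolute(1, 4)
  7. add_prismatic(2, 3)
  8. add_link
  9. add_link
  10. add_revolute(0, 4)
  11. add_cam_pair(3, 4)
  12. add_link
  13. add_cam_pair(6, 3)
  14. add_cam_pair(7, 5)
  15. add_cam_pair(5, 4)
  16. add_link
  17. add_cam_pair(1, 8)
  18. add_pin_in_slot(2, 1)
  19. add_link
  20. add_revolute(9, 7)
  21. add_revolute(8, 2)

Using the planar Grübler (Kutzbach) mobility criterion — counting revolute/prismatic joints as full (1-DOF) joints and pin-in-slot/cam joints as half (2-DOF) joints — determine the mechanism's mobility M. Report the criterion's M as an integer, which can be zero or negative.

M = 10

L=1 J1=0 J2=0
add link → L=2 J1=0 J2=0
PS@0,1 dof=2 J2 → L=2 J1=0 J2=1
add link → L=3 J1=0 J2=1
add link → L=4 J1=0 J2=1
add link → L=5 J1=0 J2=1
R@1,4 dof=1 J1 → L=5 J1=1 J2=1
P@2,3 dof=1 J1 → L=5 J1=2 J2=1
add link → L=6 J1=2 J2=1
add link → L=7 J1=2 J2=1
R@0,4 dof=1 J1 → L=7 J1=3 J2=1
C@3,4 dof=2 J2 → L=7 J1=3 J2=2
add link → L=8 J1=3 J2=2
C@6,3 dof=2 J2 → L=8 J1=3 J2=3
C@7,5 dof=2 J2 → L=8 J1=3 J2=4
C@5,4 dof=2 J2 → L=8 J1=3 J2=5
add link → L=9 J1=3 J2=5
C@1,8 dof=2 J2 → L=9 J1=3 J2=6
PS@2,1 dof=2 J2 → L=9 J1=3 J2=7
add link → L=10 J1=3 J2=7
R@9,7 dof=1 J1 → L=10 J1=4 J2=7
R@8,2 dof=1 J1 → L=10 J1=5 J2=7
M=3(L−1)−2J1−J2=3·9−2·5−7=10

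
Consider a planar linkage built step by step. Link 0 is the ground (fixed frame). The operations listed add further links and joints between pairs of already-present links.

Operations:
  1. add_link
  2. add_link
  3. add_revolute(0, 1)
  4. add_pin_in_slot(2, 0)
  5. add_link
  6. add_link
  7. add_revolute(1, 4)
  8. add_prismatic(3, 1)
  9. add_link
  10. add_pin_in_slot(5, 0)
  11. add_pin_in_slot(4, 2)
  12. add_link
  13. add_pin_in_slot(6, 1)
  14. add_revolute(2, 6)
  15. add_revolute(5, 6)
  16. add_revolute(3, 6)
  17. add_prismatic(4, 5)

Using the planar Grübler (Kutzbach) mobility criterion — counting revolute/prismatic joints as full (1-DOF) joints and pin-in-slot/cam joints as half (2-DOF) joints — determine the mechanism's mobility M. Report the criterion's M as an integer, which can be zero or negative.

link 0 = ground. State L|J1|J2 = 1|0|0
+link1  2|0|0
+link2  3|0|0
R(0,1) f=1→J1  3|1|0
PS(2,0) f=2→J2  3|1|1
+link3  4|1|1
+link4  5|1|1
R(1,4) f=1→J1  5|2|1
P(3,1) f=1→J1  5|3|1
+link5  6|3|1
PS(5,0) f=2→J2  6|3|2
PS(4,2) f=2→J2  6|3|3
+link6  7|3|3
PS(6,1) f=2→J2  7|3|4
R(2,6) f=1→J1  7|4|4
R(5,6) f=1→J1  7|5|4
R(3,6) f=1→J1  7|6|4
P(4,5) f=1→J1  7|7|4
M = 3(7−1)−2·7−4 = 18−14−4 = 0

M = 0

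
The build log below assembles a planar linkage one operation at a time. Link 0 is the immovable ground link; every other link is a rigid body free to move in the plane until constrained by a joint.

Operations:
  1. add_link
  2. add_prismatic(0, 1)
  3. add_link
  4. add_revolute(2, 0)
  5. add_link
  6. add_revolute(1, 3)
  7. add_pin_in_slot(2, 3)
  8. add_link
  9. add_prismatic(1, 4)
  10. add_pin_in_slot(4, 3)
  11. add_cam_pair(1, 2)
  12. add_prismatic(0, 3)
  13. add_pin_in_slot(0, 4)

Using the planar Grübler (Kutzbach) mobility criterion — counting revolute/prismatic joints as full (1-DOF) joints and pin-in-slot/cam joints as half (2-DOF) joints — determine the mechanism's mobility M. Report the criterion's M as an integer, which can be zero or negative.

L=1 J1=0 J2=0
add link → L=2 J1=0 J2=0
P@0,1 dof=1 J1 → L=2 J1=1 J2=0
add link → L=3 J1=1 J2=0
R@2,0 dof=1 J1 → L=3 J1=2 J2=0
add link → L=4 J1=2 J2=0
R@1,3 dof=1 J1 → L=4 J1=3 J2=0
PS@2,3 dof=2 J2 → L=4 J1=3 J2=1
add link → L=5 J1=3 J2=1
P@1,4 dof=1 J1 → L=5 J1=4 J2=1
PS@4,3 dof=2 J2 → L=5 J1=4 J2=2
C@1,2 dof=2 J2 → L=5 J1=4 J2=3
P@0,3 dof=1 J1 → L=5 J1=5 J2=3
PS@0,4 dof=2 J2 → L=5 J1=5 J2=4
M=3(L−1)−2J1−J2=3·4−2·5−4=-2

M = -2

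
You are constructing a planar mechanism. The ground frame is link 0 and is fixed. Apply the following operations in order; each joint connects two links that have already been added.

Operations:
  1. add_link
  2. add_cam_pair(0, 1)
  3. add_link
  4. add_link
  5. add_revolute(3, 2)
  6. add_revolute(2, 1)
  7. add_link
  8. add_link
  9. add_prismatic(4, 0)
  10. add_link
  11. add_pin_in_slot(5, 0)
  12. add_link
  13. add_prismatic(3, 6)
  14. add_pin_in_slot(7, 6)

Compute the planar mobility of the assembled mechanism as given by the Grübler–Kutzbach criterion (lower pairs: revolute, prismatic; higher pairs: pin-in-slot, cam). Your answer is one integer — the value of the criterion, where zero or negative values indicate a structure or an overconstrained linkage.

L=1 J1=0 J2=0
add link → L=2 J1=0 J2=0
C@0,1 dof=2 J2 → L=2 J1=0 J2=1
add link → L=3 J1=0 J2=1
add link → L=4 J1=0 J2=1
R@3,2 dof=1 J1 → L=4 J1=1 J2=1
R@2,1 dof=1 J1 → L=4 J1=2 J2=1
add link → L=5 J1=2 J2=1
add link → L=6 J1=2 J2=1
P@4,0 dof=1 J1 → L=6 J1=3 J2=1
add link → L=7 J1=3 J2=1
PS@5,0 dof=2 J2 → L=7 J1=3 J2=2
add link → L=8 J1=3 J2=2
P@3,6 dof=1 J1 → L=8 J1=4 J2=2
PS@7,6 dof=2 J2 → L=8 J1=4 J2=3
M=3(L−1)−2J1−J2=3·7−2·4−3=10

M = 10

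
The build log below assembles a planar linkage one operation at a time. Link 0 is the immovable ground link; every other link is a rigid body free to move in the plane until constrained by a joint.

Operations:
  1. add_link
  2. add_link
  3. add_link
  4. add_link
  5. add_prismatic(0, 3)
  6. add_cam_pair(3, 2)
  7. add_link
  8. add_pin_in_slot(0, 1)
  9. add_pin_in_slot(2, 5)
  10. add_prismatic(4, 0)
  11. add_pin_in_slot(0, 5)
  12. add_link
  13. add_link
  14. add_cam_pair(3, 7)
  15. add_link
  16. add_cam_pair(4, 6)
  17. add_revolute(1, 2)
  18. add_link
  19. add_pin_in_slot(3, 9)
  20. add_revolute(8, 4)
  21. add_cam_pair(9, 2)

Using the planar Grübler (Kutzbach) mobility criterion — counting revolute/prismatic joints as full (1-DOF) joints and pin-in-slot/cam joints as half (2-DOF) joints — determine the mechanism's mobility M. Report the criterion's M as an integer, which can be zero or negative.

M = 11

link 0 = ground. State L|J1|J2 = 1|0|0
+link1  2|0|0
+link2  3|0|0
+link3  4|0|0
+link4  5|0|0
P(0,3) f=1→J1  5|1|0
C(3,2) f=2→J2  5|1|1
+link5  6|1|1
PS(0,1) f=2→J2  6|1|2
PS(2,5) f=2→J2  6|1|3
P(4,0) f=1→J1  6|2|3
PS(0,5) f=2→J2  6|2|4
+link6  7|2|4
+link7  8|2|4
C(3,7) f=2→J2  8|2|5
+link8  9|2|5
C(4,6) f=2→J2  9|2|6
R(1,2) f=1→J1  9|3|6
+link9  10|3|6
PS(3,9) f=2→J2  10|3|7
R(8,4) f=1→J1  10|4|7
C(9,2) f=2→J2  10|4|8
M = 3(10−1)−2·4−8 = 27−8−8 = 11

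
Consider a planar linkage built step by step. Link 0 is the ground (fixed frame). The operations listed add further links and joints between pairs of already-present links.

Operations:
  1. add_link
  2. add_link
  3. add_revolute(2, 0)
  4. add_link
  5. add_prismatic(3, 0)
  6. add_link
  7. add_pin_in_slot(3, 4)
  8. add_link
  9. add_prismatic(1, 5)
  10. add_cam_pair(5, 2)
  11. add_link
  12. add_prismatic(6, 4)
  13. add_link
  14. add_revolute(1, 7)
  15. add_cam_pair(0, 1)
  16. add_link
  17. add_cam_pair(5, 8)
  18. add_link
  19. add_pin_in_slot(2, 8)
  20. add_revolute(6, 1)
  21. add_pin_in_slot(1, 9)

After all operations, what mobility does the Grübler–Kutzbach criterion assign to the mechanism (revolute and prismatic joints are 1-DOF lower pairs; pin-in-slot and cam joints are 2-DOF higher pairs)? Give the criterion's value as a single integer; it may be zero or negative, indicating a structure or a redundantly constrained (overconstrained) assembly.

M = 9

L=1 J1=0 J2=0
add link → L=2 J1=0 J2=0
add link → L=3 J1=0 J2=0
R@2,0 dof=1 J1 → L=3 J1=1 J2=0
add link → L=4 J1=1 J2=0
P@3,0 dof=1 J1 → L=4 J1=2 J2=0
add link → L=5 J1=2 J2=0
PS@3,4 dof=2 J2 → L=5 J1=2 J2=1
add link → L=6 J1=2 J2=1
P@1,5 dof=1 J1 → L=6 J1=3 J2=1
C@5,2 dof=2 J2 → L=6 J1=3 J2=2
add link → L=7 J1=3 J2=2
P@6,4 dof=1 J1 → L=7 J1=4 J2=2
add link → L=8 J1=4 J2=2
R@1,7 dof=1 J1 → L=8 J1=5 J2=2
C@0,1 dof=2 J2 → L=8 J1=5 J2=3
add link → L=9 J1=5 J2=3
C@5,8 dof=2 J2 → L=9 J1=5 J2=4
add link → L=10 J1=5 J2=4
PS@2,8 dof=2 J2 → L=10 J1=5 J2=5
R@6,1 dof=1 J1 → L=10 J1=6 J2=5
PS@1,9 dof=2 J2 → L=10 J1=6 J2=6
M=3(L−1)−2J1−J2=3·9−2·6−6=9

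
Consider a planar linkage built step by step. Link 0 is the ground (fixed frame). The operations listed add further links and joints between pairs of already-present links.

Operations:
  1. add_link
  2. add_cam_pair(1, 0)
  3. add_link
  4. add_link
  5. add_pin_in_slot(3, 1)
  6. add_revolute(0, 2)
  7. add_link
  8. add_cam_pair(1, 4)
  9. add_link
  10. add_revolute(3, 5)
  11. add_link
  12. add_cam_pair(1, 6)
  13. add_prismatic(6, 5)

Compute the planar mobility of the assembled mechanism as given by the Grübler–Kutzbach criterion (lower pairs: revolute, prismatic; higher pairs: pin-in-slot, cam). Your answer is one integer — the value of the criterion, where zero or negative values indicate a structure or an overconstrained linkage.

link 0 = ground. State L|J1|J2 = 1|0|0
+link1  2|0|0
C(1,0) f=2→J2  2|0|1
+link2  3|0|1
+link3  4|0|1
PS(3,1) f=2→J2  4|0|2
R(0,2) f=1→J1  4|1|2
+link4  5|1|2
C(1,4) f=2→J2  5|1|3
+link5  6|1|3
R(3,5) f=1→J1  6|2|3
+link6  7|2|3
C(1,6) f=2→J2  7|2|4
P(6,5) f=1→J1  7|3|4
M = 3(7−1)−2·3−4 = 18−6−4 = 8

M = 8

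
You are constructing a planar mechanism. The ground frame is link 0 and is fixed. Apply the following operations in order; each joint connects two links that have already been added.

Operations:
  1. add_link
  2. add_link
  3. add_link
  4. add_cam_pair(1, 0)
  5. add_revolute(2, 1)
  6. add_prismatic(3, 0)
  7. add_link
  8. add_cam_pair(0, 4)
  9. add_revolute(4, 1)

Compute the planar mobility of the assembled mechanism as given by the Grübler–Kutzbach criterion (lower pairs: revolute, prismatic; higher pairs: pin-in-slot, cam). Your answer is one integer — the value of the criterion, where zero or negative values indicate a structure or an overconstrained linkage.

M = 4

ground; <1,0,0>
#1 <2,0,0>
#2 <3,0,0>
#3 <4,0,0>
C:1↔0 J2 <4,0,1>
R:2↔1 J1 <4,1,1>
P:3↔0 J1 <4,2,1>
#4 <5,2,1>
C:0↔4 J2 <5,2,2>
R:4↔1 J1 <5,3,2>
3×4 − 2×3 − 1×2 = 4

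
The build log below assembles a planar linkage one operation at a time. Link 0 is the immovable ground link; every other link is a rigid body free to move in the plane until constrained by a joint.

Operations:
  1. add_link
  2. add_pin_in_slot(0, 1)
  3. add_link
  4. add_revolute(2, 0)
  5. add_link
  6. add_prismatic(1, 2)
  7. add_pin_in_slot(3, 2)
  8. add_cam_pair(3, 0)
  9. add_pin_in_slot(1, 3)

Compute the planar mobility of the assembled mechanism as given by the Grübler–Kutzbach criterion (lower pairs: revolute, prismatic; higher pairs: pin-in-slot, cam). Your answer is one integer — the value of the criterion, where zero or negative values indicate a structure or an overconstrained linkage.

M = 1

L=1 J1=0 J2=0
add link → L=2 J1=0 J2=0
PS@0,1 dof=2 J2 → L=2 J1=0 J2=1
add link → L=3 J1=0 J2=1
R@2,0 dof=1 J1 → L=3 J1=1 J2=1
add link → L=4 J1=1 J2=1
P@1,2 dof=1 J1 → L=4 J1=2 J2=1
PS@3,2 dof=2 J2 → L=4 J1=2 J2=2
C@3,0 dof=2 J2 → L=4 J1=2 J2=3
PS@1,3 dof=2 J2 → L=4 J1=2 J2=4
M=3(L−1)−2J1−J2=3·3−2·2−4=1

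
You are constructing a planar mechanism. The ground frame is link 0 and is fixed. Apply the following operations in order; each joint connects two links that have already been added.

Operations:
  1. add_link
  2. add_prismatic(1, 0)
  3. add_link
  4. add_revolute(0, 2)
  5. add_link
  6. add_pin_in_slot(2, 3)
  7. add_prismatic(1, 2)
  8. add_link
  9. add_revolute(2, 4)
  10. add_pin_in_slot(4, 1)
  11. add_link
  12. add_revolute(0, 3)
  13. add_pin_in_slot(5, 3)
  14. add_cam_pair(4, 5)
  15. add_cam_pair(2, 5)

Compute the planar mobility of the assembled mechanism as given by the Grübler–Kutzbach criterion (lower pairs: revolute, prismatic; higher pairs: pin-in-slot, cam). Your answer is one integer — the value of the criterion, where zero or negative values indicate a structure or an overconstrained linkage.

M = 0

L=1 J1=0 J2=0
add link → L=2 J1=0 J2=0
P@1,0 dof=1 J1 → L=2 J1=1 J2=0
add link → L=3 J1=1 J2=0
R@0,2 dof=1 J1 → L=3 J1=2 J2=0
add link → L=4 J1=2 J2=0
PS@2,3 dof=2 J2 → L=4 J1=2 J2=1
P@1,2 dof=1 J1 → L=4 J1=3 J2=1
add link → L=5 J1=3 J2=1
R@2,4 dof=1 J1 → L=5 J1=4 J2=1
PS@4,1 dof=2 J2 → L=5 J1=4 J2=2
add link → L=6 J1=4 J2=2
R@0,3 dof=1 J1 → L=6 J1=5 J2=2
PS@5,3 dof=2 J2 → L=6 J1=5 J2=3
C@4,5 dof=2 J2 → L=6 J1=5 J2=4
C@2,5 dof=2 J2 → L=6 J1=5 J2=5
M=3(L−1)−2J1−J2=3·5−2·5−5=0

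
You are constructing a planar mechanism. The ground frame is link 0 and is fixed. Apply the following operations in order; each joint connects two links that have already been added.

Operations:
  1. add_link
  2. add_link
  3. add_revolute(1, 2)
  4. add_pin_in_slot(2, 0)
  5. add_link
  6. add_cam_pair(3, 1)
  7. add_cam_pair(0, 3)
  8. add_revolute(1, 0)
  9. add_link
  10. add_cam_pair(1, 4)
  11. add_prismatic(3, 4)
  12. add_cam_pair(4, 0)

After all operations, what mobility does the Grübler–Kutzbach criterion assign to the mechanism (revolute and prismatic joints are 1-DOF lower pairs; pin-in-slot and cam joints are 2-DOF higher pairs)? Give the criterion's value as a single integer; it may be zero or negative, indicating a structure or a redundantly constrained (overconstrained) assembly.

M = 1

link 0 = ground. State L|J1|J2 = 1|0|0
+link1  2|0|0
+link2  3|0|0
R(1,2) f=1→J1  3|1|0
PS(2,0) f=2→J2  3|1|1
+link3  4|1|1
C(3,1) f=2→J2  4|1|2
C(0,3) f=2→J2  4|1|3
R(1,0) f=1→J1  4|2|3
+link4  5|2|3
C(1,4) f=2→J2  5|2|4
P(3,4) f=1→J1  5|3|4
C(4,0) f=2→J2  5|3|5
M = 3(5−1)−2·3−5 = 12−6−5 = 1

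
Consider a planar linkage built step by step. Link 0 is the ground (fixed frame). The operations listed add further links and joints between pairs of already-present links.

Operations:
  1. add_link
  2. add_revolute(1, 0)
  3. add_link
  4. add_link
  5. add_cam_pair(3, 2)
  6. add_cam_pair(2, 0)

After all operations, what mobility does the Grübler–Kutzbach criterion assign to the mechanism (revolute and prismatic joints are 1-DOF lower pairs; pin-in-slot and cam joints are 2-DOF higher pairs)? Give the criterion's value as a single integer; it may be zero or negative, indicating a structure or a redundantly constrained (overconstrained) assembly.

M = 5

L=1 J1=0 J2=0
add link → L=2 J1=0 J2=0
R@1,0 dof=1 J1 → L=2 J1=1 J2=0
add link → L=3 J1=1 J2=0
add link → L=4 J1=1 J2=0
C@3,2 dof=2 J2 → L=4 J1=1 J2=1
C@2,0 dof=2 J2 → L=4 J1=1 J2=2
M=3(L−1)−2J1−J2=3·3−2·1−2=5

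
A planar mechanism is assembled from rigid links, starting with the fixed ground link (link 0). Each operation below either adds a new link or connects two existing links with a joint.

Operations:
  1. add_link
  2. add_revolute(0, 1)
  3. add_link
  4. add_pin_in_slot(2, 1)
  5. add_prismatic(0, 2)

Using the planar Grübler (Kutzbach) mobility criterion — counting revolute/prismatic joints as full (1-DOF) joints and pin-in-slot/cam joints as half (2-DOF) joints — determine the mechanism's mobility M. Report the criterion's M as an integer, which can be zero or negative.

link 0 = ground. State L|J1|J2 = 1|0|0
+link1  2|0|0
R(0,1) f=1→J1  2|1|0
+link2  3|1|0
PS(2,1) f=2→J2  3|1|1
P(0,2) f=1→J1  3|2|1
M = 3(3−1)−2·2−1 = 6−4−1 = 1

M = 1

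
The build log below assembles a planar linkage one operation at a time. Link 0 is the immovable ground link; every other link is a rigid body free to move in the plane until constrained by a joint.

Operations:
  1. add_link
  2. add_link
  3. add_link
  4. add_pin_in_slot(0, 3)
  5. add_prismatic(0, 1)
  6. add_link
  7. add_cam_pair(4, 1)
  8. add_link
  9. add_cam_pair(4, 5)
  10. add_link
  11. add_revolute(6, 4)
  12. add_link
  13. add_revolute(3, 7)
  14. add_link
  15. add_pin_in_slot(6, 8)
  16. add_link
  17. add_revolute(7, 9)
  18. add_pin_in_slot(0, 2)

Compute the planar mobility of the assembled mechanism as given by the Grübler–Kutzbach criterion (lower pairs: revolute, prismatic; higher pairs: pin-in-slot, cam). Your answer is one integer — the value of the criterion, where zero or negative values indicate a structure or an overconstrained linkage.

ground; <1,0,0>
#1 <2,0,0>
#2 <3,0,0>
#3 <4,0,0>
PS:0↔3 J2 <4,0,1>
P:0↔1 J1 <4,1,1>
#4 <5,1,1>
C:4↔1 J2 <5,1,2>
#5 <6,1,2>
C:4↔5 J2 <6,1,3>
#6 <7,1,3>
R:6↔4 J1 <7,2,3>
#7 <8,2,3>
R:3↔7 J1 <8,3,3>
#8 <9,3,3>
PS:6↔8 J2 <9,3,4>
#9 <10,3,4>
R:7↔9 J1 <10,4,4>
PS:0↔2 J2 <10,4,5>
3×9 − 2×4 − 1×5 = 14

M = 14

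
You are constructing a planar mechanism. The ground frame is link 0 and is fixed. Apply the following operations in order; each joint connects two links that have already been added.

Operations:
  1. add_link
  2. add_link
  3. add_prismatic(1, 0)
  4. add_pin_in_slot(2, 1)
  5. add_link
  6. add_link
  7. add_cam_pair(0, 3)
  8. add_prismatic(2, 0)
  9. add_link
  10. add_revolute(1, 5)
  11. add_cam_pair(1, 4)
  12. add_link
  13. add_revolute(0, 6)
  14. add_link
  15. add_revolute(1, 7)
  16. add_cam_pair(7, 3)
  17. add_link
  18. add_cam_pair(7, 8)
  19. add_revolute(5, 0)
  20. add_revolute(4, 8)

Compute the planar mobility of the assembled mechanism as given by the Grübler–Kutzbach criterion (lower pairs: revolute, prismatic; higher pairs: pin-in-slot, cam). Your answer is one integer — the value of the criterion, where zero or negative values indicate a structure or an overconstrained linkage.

L=1 J1=0 J2=0
add link → L=2 J1=0 J2=0
add link → L=3 J1=0 J2=0
P@1,0 dof=1 J1 → L=3 J1=1 J2=0
PS@2,1 dof=2 J2 → L=3 J1=1 J2=1
add link → L=4 J1=1 J2=1
add link → L=5 J1=1 J2=1
C@0,3 dof=2 J2 → L=5 J1=1 J2=2
P@2,0 dof=1 J1 → L=5 J1=2 J2=2
add link → L=6 J1=2 J2=2
R@1,5 dof=1 J1 → L=6 J1=3 J2=2
C@1,4 dof=2 J2 → L=6 J1=3 J2=3
add link → L=7 J1=3 J2=3
R@0,6 dof=1 J1 → L=7 J1=4 J2=3
add link → L=8 J1=4 J2=3
R@1,7 dof=1 J1 → L=8 J1=5 J2=3
C@7,3 dof=2 J2 → L=8 J1=5 J2=4
add link → L=9 J1=5 J2=4
C@7,8 dof=2 J2 → L=9 J1=5 J2=5
R@5,0 dof=1 J1 → L=9 J1=6 J2=5
R@4,8 dof=1 J1 → L=9 J1=7 J2=5
M=3(L−1)−2J1−J2=3·8−2·7−5=5

M = 5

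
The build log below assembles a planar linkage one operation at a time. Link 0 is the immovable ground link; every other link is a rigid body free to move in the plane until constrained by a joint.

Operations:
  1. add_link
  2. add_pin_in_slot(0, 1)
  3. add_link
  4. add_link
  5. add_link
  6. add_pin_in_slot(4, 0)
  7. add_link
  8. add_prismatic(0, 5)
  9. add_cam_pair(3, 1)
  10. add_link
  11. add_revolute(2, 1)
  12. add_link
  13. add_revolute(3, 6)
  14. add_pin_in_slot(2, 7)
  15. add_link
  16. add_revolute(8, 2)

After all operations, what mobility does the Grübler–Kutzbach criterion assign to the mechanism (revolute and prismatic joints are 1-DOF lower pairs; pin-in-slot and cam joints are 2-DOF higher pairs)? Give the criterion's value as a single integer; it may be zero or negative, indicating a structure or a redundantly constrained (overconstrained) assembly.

M = 12

link 0 = ground. State L|J1|J2 = 1|0|0
+link1  2|0|0
PS(0,1) f=2→J2  2|0|1
+link2  3|0|1
+link3  4|0|1
+link4  5|0|1
PS(4,0) f=2→J2  5|0|2
+link5  6|0|2
P(0,5) f=1→J1  6|1|2
C(3,1) f=2→J2  6|1|3
+link6  7|1|3
R(2,1) f=1→J1  7|2|3
+link7  8|2|3
R(3,6) f=1→J1  8|3|3
PS(2,7) f=2→J2  8|3|4
+link8  9|3|4
R(8,2) f=1→J1  9|4|4
M = 3(9−1)−2·4−4 = 24−8−4 = 12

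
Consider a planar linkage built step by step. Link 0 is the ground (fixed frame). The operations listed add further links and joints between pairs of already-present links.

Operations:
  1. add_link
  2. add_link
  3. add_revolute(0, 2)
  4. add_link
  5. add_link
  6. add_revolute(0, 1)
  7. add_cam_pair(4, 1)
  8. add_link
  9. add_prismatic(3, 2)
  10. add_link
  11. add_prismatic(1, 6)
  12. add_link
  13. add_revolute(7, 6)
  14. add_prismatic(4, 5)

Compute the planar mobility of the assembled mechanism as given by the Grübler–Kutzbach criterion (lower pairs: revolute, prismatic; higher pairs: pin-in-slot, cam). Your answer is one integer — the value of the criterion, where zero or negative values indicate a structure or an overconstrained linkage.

M = 8

(L,J1,J2)=(1,0,0); link0 fixed
link1: (2,0,0)
link2: (3,0,0)
R 0-2 [J1]: (3,1,0)
link3: (4,1,0)
link4: (5,1,0)
R 0-1 [J1]: (5,2,0)
C 4-1 [J2]: (5,2,1)
link5: (6,2,1)
P 3-2 [J1]: (6,3,1)
link6: (7,3,1)
P 1-6 [J1]: (7,4,1)
link7: (8,4,1)
R 7-6 [J1]: (8,5,1)
P 4-5 [J1]: (8,6,1)
Grübler: 3·7 − 2·6 − 1 = 8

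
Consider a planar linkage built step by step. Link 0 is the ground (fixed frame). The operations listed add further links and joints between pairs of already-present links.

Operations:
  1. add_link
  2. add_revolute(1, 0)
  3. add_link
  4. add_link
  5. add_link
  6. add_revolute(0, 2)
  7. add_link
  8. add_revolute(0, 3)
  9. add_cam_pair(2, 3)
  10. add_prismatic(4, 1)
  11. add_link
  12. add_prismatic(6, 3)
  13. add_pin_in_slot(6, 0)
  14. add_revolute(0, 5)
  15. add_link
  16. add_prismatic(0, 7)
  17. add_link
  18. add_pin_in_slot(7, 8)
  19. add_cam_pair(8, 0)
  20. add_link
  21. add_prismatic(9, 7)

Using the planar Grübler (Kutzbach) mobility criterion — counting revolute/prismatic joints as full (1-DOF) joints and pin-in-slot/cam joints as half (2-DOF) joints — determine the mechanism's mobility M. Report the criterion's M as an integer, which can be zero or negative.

M = 7

(L,J1,J2)=(1,0,0); link0 fixed
link1: (2,0,0)
R 1-0 [J1]: (2,1,0)
link2: (3,1,0)
link3: (4,1,0)
link4: (5,1,0)
R 0-2 [J1]: (5,2,0)
link5: (6,2,0)
R 0-3 [J1]: (6,3,0)
C 2-3 [J2]: (6,3,1)
P 4-1 [J1]: (6,4,1)
link6: (7,4,1)
P 6-3 [J1]: (7,5,1)
PS 6-0 [J2]: (7,5,2)
R 0-5 [J1]: (7,6,2)
link7: (8,6,2)
P 0-7 [J1]: (8,7,2)
link8: (9,7,2)
PS 7-8 [J2]: (9,7,3)
C 8-0 [J2]: (9,7,4)
link9: (10,7,4)
P 9-7 [J1]: (10,8,4)
Grübler: 3·9 − 2·8 − 4 = 7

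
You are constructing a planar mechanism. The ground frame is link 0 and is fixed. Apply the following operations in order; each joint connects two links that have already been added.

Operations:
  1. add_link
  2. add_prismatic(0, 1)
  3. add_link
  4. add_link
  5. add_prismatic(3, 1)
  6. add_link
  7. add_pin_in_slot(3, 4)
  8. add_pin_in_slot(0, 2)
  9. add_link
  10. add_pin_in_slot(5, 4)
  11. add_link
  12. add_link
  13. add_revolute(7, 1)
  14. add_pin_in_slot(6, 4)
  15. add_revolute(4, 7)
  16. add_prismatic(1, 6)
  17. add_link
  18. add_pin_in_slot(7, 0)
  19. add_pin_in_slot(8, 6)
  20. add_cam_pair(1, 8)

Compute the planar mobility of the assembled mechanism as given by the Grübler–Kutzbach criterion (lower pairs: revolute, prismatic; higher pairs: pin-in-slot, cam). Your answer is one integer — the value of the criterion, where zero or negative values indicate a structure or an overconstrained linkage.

L=1 J1=0 J2=0
add link → L=2 J1=0 J2=0
P@0,1 dof=1 J1 → L=2 J1=1 J2=0
add link → L=3 J1=1 J2=0
add link → L=4 J1=1 J2=0
P@3,1 dof=1 J1 → L=4 J1=2 J2=0
add link → L=5 J1=2 J2=0
PS@3,4 dof=2 J2 → L=5 J1=2 J2=1
PS@0,2 dof=2 J2 → L=5 J1=2 J2=2
add link → L=6 J1=2 J2=2
PS@5,4 dof=2 J2 → L=6 J1=2 J2=3
add link → L=7 J1=2 J2=3
add link → L=8 J1=2 J2=3
R@7,1 dof=1 J1 → L=8 J1=3 J2=3
PS@6,4 dof=2 J2 → L=8 J1=3 J2=4
R@4,7 dof=1 J1 → L=8 J1=4 J2=4
P@1,6 dof=1 J1 → L=8 J1=5 J2=4
add link → L=9 J1=5 J2=4
PS@7,0 dof=2 J2 → L=9 J1=5 J2=5
PS@8,6 dof=2 J2 → L=9 J1=5 J2=6
C@1,8 dof=2 J2 → L=9 J1=5 J2=7
M=3(L−1)−2J1−J2=3·8−2·5−7=7

M = 7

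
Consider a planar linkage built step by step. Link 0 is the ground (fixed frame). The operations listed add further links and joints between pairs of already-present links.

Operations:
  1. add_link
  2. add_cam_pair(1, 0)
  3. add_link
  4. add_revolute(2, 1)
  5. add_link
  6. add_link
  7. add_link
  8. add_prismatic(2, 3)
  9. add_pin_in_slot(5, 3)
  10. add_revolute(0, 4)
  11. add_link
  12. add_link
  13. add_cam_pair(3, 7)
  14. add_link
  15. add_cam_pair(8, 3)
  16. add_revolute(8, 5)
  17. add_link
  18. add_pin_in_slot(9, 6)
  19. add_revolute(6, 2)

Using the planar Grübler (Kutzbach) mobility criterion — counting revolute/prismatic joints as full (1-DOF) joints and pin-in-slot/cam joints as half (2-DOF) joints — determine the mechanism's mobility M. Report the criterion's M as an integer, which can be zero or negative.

link 0 = ground. State L|J1|J2 = 1|0|0
+link1  2|0|0
C(1,0) f=2→J2  2|0|1
+link2  3|0|1
R(2,1) f=1→J1  3|1|1
+link3  4|1|1
+link4  5|1|1
+link5  6|1|1
P(2,3) f=1→J1  6|2|1
PS(5,3) f=2→J2  6|2|2
R(0,4) f=1→J1  6|3|2
+link6  7|3|2
+link7  8|3|2
C(3,7) f=2→J2  8|3|3
+link8  9|3|3
C(8,3) f=2→J2  9|3|4
R(8,5) f=1→J1  9|4|4
+link9  10|4|4
PS(9,6) f=2→J2  10|4|5
R(6,2) f=1→J1  10|5|5
M = 3(10−1)−2·5−5 = 27−10−5 = 12

M = 12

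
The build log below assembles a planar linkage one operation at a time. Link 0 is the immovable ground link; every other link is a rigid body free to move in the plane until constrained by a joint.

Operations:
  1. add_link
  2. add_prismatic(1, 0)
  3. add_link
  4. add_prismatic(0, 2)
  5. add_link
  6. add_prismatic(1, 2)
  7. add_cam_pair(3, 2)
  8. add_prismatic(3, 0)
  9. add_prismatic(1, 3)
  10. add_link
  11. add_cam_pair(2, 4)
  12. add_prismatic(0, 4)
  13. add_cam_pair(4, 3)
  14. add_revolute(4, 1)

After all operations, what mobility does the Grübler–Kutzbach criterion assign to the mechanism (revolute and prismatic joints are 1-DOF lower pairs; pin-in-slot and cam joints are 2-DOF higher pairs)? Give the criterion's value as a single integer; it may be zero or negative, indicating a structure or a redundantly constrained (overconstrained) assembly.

L=1 J1=0 J2=0
add link → L=2 J1=0 J2=0
P@1,0 dof=1 J1 → L=2 J1=1 J2=0
add link → L=3 J1=1 J2=0
P@0,2 dof=1 J1 → L=3 J1=2 J2=0
add link → L=4 J1=2 J2=0
P@1,2 dof=1 J1 → L=4 J1=3 J2=0
C@3,2 dof=2 J2 → L=4 J1=3 J2=1
P@3,0 dof=1 J1 → L=4 J1=4 J2=1
P@1,3 dof=1 J1 → L=4 J1=5 J2=1
add link → L=5 J1=5 J2=1
C@2,4 dof=2 J2 → L=5 J1=5 J2=2
P@0,4 dof=1 J1 → L=5 J1=6 J2=2
C@4,3 dof=2 J2 → L=5 J1=6 J2=3
R@4,1 dof=1 J1 → L=5 J1=7 J2=3
M=3(L−1)−2J1−J2=3·4−2·7−3=-5

M = -5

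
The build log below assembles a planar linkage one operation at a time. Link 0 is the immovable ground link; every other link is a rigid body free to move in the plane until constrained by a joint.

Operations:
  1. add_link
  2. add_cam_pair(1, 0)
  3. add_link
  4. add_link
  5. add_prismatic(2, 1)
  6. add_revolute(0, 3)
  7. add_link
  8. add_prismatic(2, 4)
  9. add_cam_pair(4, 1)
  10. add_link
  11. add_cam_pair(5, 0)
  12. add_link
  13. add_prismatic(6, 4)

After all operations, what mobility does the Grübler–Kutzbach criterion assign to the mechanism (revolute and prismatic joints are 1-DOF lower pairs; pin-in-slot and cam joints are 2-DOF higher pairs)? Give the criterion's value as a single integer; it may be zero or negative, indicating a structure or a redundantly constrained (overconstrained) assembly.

M = 7

L=1 J1=0 J2=0
add link → L=2 J1=0 J2=0
C@1,0 dof=2 J2 → L=2 J1=0 J2=1
add link → L=3 J1=0 J2=1
add link → L=4 J1=0 J2=1
P@2,1 dof=1 J1 → L=4 J1=1 J2=1
R@0,3 dof=1 J1 → L=4 J1=2 J2=1
add link → L=5 J1=2 J2=1
P@2,4 dof=1 J1 → L=5 J1=3 J2=1
C@4,1 dof=2 J2 → L=5 J1=3 J2=2
add link → L=6 J1=3 J2=2
C@5,0 dof=2 J2 → L=6 J1=3 J2=3
add link → L=7 J1=3 J2=3
P@6,4 dof=1 J1 → L=7 J1=4 J2=3
M=3(L−1)−2J1−J2=3·6−2·4−3=7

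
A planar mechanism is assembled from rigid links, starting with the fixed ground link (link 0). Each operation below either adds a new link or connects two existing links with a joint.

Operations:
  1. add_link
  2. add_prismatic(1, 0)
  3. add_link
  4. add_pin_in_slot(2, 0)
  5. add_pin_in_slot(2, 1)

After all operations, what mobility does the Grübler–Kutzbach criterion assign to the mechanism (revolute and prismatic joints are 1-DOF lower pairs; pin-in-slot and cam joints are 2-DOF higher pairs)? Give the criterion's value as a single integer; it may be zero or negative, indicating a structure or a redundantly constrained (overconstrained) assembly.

M = 2

[1;0;0] (link 0 is ground)
L+ [2;0;0]
P(1,0)∈J1 [2;1;0]
L+ [3;1;0]
PS(2,0)∈J2 [3;1;1]
PS(2,1)∈J2 [3;1;2]
mobility = 6 − 2 − 2 = 2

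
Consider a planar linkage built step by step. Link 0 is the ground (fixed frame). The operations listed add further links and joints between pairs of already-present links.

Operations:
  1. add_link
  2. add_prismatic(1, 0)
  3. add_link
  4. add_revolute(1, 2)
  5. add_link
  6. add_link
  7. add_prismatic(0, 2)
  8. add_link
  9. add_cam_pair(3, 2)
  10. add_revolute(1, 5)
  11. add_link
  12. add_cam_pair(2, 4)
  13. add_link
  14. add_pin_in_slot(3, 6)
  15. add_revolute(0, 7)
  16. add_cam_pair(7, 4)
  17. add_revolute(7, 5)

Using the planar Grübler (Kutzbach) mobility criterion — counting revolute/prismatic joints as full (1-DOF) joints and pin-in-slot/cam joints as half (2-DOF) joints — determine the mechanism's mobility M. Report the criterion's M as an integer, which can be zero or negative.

[1;0;0] (link 0 is ground)
L+ [2;0;0]
P(1,0)∈J1 [2;1;0]
L+ [3;1;0]
R(1,2)∈J1 [3;2;0]
L+ [4;2;0]
L+ [5;2;0]
P(0,2)∈J1 [5;3;0]
L+ [6;3;0]
C(3,2)∈J2 [6;3;1]
R(1,5)∈J1 [6;4;1]
L+ [7;4;1]
C(2,4)∈J2 [7;4;2]
L+ [8;4;2]
PS(3,6)∈J2 [8;4;3]
R(0,7)∈J1 [8;5;3]
C(7,4)∈J2 [8;5;4]
R(7,5)∈J1 [8;6;4]
mobility = 21 − 12 − 4 = 5

M = 5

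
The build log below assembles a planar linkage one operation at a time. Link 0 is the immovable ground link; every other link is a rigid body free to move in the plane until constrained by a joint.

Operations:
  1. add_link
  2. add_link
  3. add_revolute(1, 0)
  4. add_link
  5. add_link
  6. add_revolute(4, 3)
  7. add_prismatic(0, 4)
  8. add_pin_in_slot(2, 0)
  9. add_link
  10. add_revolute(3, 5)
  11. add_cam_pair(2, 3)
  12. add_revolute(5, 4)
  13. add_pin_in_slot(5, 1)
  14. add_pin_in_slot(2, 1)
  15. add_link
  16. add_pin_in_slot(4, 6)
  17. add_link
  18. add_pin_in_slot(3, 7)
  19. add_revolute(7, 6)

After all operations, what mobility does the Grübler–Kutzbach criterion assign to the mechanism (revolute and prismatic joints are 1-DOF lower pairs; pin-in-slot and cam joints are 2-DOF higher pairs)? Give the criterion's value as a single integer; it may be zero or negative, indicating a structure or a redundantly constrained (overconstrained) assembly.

[1;0;0] (link 0 is ground)
L+ [2;0;0]
L+ [3;0;0]
R(1,0)∈J1 [3;1;0]
L+ [4;1;0]
L+ [5;1;0]
R(4,3)∈J1 [5;2;0]
P(0,4)∈J1 [5;3;0]
PS(2,0)∈J2 [5;3;1]
L+ [6;3;1]
R(3,5)∈J1 [6;4;1]
C(2,3)∈J2 [6;4;2]
R(5,4)∈J1 [6;5;2]
PS(5,1)∈J2 [6;5;3]
PS(2,1)∈J2 [6;5;4]
L+ [7;5;4]
PS(4,6)∈J2 [7;5;5]
L+ [8;5;5]
PS(3,7)∈J2 [8;5;6]
R(7,6)∈J1 [8;6;6]
mobility = 21 − 12 − 6 = 3

M = 3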